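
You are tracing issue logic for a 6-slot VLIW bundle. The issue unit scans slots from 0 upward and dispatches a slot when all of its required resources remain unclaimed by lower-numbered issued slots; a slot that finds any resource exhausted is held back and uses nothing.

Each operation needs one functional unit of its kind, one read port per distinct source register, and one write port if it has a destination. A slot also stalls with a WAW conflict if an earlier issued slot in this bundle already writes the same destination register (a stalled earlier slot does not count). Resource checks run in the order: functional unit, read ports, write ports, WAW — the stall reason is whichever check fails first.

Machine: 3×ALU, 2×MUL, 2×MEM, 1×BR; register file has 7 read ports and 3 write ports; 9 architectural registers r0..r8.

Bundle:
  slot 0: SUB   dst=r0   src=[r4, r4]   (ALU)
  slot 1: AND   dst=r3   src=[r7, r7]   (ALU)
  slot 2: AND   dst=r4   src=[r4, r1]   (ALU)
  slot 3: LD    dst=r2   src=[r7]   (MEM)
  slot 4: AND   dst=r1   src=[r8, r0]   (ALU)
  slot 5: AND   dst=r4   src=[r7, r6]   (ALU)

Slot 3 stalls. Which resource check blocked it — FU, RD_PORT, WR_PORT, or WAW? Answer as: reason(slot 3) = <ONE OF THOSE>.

(0) want 1×ALU +1rd +1wr — yes → AL2|MU2|ME2|BR1|rd6|wr2
(1) want 1×ALU +1rd +1wr — yes → AL1|MU2|ME2|BR1|rd5|wr1
(2) want 1×ALU +2rd +1wr — yes → AL0|MU2|ME2|BR1|rd3|wr0
(3) want 1×MEM +1rd +1wr — WR_PORT → AL0|MU2|ME2|BR1|rd3|wr0
(4) want 1×ALU +2rd +1wr — FU → AL0|MU2|ME2|BR1|rd3|wr0
(5) want 1×ALU +2rd +1wr — FU → AL0|MU2|ME2|BR1|rd3|wr0

reason(slot 3) = WR_PORT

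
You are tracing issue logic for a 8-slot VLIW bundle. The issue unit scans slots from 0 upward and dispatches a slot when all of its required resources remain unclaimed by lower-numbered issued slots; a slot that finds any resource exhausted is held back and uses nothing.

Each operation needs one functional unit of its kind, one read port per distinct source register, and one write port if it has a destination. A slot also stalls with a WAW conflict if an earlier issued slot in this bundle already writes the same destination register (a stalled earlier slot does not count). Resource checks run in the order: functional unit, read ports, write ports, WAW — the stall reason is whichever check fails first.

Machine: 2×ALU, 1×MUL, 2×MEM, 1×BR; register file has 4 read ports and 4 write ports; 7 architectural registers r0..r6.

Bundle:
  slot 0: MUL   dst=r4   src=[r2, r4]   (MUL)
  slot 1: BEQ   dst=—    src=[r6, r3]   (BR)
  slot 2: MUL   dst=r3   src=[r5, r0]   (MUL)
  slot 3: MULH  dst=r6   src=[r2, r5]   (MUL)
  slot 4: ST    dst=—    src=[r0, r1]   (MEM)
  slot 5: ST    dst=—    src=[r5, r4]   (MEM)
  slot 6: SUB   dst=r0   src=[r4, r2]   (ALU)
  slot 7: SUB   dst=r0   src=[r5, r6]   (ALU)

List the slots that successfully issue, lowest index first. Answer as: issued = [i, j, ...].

[0] MUL needs rd=2 wr=1: ok; after: ALU=2 MUL=0 MEM=2 BR=1, R=2, W=3
[1] BR needs rd=2 wr=0: ok; after: ALU=2 MUL=0 MEM=2 BR=0, R=0, W=3
[2] MUL needs rd=2 wr=1: FU; after: ALU=2 MUL=0 MEM=2 BR=0, R=0, W=3
[3] MUL needs rd=2 wr=1: FU; after: ALU=2 MUL=0 MEM=2 BR=0, R=0, W=3
[4] MEM needs rd=2 wr=0: RD_PORT; after: ALU=2 MUL=0 MEM=2 BR=0, R=0, W=3
[5] MEM needs rd=2 wr=0: RD_PORT; after: ALU=2 MUL=0 MEM=2 BR=0, R=0, W=3
[6] ALU needs rd=2 wr=1: RD_PORT; after: ALU=2 MUL=0 MEM=2 BR=0, R=0, W=3
[7] ALU needs rd=2 wr=1: RD_PORT; after: ALU=2 MUL=0 MEM=2 BR=0, R=0, W=3

issued = [0, 1]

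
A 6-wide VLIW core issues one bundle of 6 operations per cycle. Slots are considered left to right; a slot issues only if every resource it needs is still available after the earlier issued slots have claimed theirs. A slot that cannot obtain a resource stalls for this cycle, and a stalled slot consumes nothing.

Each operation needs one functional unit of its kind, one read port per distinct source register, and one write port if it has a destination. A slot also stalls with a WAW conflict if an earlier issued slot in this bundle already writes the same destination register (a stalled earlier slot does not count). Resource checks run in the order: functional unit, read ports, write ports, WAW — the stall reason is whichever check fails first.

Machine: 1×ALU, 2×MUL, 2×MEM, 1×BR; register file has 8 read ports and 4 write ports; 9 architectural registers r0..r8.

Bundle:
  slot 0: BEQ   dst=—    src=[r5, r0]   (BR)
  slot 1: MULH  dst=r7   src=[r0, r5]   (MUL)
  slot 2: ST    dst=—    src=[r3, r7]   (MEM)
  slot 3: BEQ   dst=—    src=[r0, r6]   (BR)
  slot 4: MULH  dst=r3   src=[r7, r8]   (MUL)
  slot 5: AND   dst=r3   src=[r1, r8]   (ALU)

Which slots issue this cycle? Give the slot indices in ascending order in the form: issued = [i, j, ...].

issued = [0, 1, 2, 4]

#0 BR src=r5,r0 dispatched  <A:1 Mu:2 Ld:2 B:0 rd:6 wr:4>
#1 MUL src=r0,r5 dispatched  <A:1 Mu:1 Ld:2 B:0 rd:4 wr:3>
#2 MEM src=r3,r7 dispatched  <A:1 Mu:1 Ld:1 B:0 rd:2 wr:3>
#3 BR src=r0,r6 held:FU  <A:1 Mu:1 Ld:1 B:0 rd:2 wr:3>
#4 MUL src=r7,r8 dispatched  <A:1 Mu:0 Ld:1 B:0 rd:0 wr:2>
#5 ALU src=r1,r8 held:RD_PORT  <A:1 Mu:0 Ld:1 B:0 rd:0 wr:2>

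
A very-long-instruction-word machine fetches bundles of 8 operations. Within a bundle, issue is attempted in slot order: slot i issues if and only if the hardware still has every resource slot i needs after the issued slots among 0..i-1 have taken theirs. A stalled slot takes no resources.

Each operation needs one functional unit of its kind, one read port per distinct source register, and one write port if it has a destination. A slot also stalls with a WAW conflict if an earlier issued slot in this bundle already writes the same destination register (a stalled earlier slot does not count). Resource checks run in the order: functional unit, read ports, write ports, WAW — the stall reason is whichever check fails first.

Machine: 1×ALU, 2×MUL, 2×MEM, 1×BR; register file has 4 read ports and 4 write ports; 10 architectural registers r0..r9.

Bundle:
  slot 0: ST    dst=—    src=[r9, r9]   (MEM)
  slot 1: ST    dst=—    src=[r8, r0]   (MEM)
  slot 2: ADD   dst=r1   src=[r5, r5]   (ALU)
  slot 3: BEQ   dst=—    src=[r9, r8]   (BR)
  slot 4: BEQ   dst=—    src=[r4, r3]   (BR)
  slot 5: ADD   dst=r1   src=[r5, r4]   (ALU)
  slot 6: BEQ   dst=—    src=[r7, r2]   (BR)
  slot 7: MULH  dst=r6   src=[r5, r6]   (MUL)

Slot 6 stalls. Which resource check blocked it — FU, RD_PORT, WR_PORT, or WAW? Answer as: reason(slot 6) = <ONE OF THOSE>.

#0 MEM src=r9,r9 dispatched  <A:1 Mu:2 Ld:1 B:1 rd:3 wr:4>
#1 MEM src=r8,r0 dispatched  <A:1 Mu:2 Ld:0 B:1 rd:1 wr:4>
#2 ALU src=r5,r5 dispatched  <A:0 Mu:2 Ld:0 B:1 rd:0 wr:3>
#3 BR src=r9,r8 held:RD_PORT  <A:0 Mu:2 Ld:0 B:1 rd:0 wr:3>
#4 BR src=r4,r3 held:RD_PORT  <A:0 Mu:2 Ld:0 B:1 rd:0 wr:3>
#5 ALU src=r5,r4 held:FU  <A:0 Mu:2 Ld:0 B:1 rd:0 wr:3>
#6 BR src=r7,r2 held:RD_PORT  <A:0 Mu:2 Ld:0 B:1 rd:0 wr:3>
#7 MUL src=r5,r6 held:RD_PORT  <A:0 Mu:2 Ld:0 B:1 rd:0 wr:3>

reason(slot 6) = RD_PORT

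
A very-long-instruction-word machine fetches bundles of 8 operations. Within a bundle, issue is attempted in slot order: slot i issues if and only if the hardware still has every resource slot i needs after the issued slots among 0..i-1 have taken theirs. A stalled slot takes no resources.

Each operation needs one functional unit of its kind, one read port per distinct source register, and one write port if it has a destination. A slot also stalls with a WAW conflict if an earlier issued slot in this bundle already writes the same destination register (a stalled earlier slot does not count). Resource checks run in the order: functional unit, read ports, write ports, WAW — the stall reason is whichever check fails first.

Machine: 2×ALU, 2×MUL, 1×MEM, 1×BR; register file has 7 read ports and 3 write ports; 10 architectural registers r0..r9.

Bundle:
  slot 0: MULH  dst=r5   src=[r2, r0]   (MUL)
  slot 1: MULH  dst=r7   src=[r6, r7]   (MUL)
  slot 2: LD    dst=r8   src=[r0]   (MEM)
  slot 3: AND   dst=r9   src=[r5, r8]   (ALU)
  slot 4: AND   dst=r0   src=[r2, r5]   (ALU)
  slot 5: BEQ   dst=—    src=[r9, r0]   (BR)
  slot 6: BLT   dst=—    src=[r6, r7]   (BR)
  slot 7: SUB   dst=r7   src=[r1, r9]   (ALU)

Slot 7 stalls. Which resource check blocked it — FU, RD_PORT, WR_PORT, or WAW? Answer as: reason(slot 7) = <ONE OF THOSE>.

reason(slot 7) = RD_PORT

slot 0 (MUL): ISSUE — free A2,Mu1,Ld1,B1 rp5 wp2
slot 1 (MUL): ISSUE — free A2,Mu0,Ld1,B1 rp3 wp1
slot 2 (MEM): ISSUE — free A2,Mu0,Ld0,B1 rp2 wp0
slot 3 (ALU): stall WR_PORT — free A2,Mu0,Ld0,B1 rp2 wp0
slot 4 (ALU): stall WR_PORT — free A2,Mu0,Ld0,B1 rp2 wp0
slot 5 (BR): ISSUE — free A2,Mu0,Ld0,B0 rp0 wp0
slot 6 (BR): stall FU — free A2,Mu0,Ld0,B0 rp0 wp0
slot 7 (ALU): stall RD_PORT — free A2,Mu0,Ld0,B0 rp0 wp0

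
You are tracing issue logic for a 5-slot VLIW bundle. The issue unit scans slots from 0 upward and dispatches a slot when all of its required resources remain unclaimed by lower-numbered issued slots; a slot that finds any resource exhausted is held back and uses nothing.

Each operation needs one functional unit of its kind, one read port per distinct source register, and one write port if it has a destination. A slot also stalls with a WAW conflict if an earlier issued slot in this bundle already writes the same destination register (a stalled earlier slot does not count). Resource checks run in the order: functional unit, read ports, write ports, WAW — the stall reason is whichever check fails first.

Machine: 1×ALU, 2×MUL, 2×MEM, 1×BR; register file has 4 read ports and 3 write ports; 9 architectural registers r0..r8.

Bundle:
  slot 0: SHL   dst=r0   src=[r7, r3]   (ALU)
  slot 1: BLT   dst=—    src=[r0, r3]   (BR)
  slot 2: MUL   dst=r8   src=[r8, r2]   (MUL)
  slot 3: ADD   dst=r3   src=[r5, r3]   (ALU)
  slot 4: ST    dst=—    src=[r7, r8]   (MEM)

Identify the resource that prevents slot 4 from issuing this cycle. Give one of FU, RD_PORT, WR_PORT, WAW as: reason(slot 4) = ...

  0. ALU→r0 ⇒ go  {0A/2Mu/2Ld/1B | 2r 2w}
  1. BR ⇒ go  {0A/2Mu/2Ld/0B | 0r 2w}
  2. MUL→r8 ⇒ no(RD_PORT)  {0A/2Mu/2Ld/0B | 0r 2w}
  3. ALU→r3 ⇒ no(FU)  {0A/2Mu/2Ld/0B | 0r 2w}
  4. MEM ⇒ no(RD_PORT)  {0A/2Mu/2Ld/0B | 0r 2w}

reason(slot 4) = RD_PORT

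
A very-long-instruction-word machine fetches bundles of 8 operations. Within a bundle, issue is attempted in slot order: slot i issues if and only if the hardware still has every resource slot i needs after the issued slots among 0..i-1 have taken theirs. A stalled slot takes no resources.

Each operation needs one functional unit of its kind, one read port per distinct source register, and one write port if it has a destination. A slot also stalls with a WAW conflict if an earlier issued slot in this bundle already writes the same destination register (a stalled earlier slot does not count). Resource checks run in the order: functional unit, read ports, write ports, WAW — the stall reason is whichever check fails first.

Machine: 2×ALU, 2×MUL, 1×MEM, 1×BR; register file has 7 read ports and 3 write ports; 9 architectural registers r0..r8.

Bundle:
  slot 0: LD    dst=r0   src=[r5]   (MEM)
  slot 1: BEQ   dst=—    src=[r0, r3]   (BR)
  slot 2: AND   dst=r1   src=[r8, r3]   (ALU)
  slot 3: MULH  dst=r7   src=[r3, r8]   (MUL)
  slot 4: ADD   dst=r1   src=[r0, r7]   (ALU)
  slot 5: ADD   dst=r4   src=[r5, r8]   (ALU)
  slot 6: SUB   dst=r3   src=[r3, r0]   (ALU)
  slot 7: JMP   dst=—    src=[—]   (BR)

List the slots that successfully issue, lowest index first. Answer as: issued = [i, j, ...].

  0. MEM→r0 ⇒ go  {2A/2Mu/0Ld/1B | 6r 2w}
  1. BR ⇒ go  {2A/2Mu/0Ld/0B | 4r 2w}
  2. ALU→r1 ⇒ go  {1A/2Mu/0Ld/0B | 2r 1w}
  3. MUL→r7 ⇒ go  {1A/1Mu/0Ld/0B | 0r 0w}
  4. ALU→r1 ⇒ no(RD_PORT)  {1A/1Mu/0Ld/0B | 0r 0w}
  5. ALU→r4 ⇒ no(RD_PORT)  {1A/1Mu/0Ld/0B | 0r 0w}
  6. ALU→r3 ⇒ no(RD_PORT)  {1A/1Mu/0Ld/0B | 0r 0w}
  7. BR ⇒ no(FU)  {1A/1Mu/0Ld/0B | 0r 0w}

issued = [0, 1, 2, 3]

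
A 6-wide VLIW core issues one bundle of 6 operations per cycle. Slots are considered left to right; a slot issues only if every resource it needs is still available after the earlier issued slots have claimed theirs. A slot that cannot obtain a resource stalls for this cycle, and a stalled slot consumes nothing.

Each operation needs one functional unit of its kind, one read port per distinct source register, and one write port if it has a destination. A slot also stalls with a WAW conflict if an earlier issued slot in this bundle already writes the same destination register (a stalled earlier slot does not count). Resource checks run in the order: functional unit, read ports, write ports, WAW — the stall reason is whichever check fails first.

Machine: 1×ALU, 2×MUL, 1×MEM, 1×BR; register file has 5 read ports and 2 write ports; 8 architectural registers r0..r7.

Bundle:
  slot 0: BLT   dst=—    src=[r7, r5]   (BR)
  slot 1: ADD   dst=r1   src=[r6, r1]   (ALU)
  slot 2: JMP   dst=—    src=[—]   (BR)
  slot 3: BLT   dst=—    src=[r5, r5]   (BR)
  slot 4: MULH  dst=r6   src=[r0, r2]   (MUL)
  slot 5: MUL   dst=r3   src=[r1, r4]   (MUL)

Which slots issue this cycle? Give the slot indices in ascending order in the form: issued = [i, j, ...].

(0) want 1×BR +2rd +0wr — yes → AL1|MU2|ME1|BR0|rd3|wr2
(1) want 1×ALU +2rd +1wr — yes → AL0|MU2|ME1|BR0|rd1|wr1
(2) want 1×BR +0rd +0wr — FU → AL0|MU2|ME1|BR0|rd1|wr1
(3) want 1×BR +1rd +0wr — FU → AL0|MU2|ME1|BR0|rd1|wr1
(4) want 1×MUL +2rd +1wr — RD_PORT → AL0|MU2|ME1|BR0|rd1|wr1
(5) want 1×MUL +2rd +1wr — RD_PORT → AL0|MU2|ME1|BR0|rd1|wr1

issued = [0, 1]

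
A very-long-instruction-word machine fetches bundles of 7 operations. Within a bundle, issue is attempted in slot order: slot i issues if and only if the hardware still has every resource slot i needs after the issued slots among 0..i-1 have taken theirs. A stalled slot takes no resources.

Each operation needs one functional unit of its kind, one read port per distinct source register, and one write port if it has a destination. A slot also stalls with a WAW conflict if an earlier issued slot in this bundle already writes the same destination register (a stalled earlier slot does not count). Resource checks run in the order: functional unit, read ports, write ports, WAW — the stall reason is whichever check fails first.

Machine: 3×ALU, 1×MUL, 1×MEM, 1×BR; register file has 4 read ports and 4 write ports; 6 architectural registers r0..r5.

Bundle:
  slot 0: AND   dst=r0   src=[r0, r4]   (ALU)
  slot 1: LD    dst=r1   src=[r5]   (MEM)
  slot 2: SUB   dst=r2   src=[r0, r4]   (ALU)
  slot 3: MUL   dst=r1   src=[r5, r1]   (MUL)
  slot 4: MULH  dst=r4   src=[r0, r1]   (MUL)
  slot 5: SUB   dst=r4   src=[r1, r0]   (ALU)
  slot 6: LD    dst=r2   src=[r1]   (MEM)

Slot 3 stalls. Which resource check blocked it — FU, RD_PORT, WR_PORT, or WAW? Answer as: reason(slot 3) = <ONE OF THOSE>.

(0) want 1×ALU +2rd +1wr — yes → AL2|MU1|ME1|BR1|rd2|wr3
(1) want 1×MEM +1rd +1wr — yes → AL2|MU1|ME0|BR1|rd1|wr2
(2) want 1×ALU +2rd +1wr — RD_PORT → AL2|MU1|ME0|BR1|rd1|wr2
(3) want 1×MUL +2rd +1wr — RD_PORT → AL2|MU1|ME0|BR1|rd1|wr2
(4) want 1×MUL +2rd +1wr — RD_PORT → AL2|MU1|ME0|BR1|rd1|wr2
(5) want 1×ALU +2rd +1wr — RD_PORT → AL2|MU1|ME0|BR1|rd1|wr2
(6) want 1×MEM +1rd +1wr — FU → AL2|MU1|ME0|BR1|rd1|wr2

reason(slot 3) = RD_PORT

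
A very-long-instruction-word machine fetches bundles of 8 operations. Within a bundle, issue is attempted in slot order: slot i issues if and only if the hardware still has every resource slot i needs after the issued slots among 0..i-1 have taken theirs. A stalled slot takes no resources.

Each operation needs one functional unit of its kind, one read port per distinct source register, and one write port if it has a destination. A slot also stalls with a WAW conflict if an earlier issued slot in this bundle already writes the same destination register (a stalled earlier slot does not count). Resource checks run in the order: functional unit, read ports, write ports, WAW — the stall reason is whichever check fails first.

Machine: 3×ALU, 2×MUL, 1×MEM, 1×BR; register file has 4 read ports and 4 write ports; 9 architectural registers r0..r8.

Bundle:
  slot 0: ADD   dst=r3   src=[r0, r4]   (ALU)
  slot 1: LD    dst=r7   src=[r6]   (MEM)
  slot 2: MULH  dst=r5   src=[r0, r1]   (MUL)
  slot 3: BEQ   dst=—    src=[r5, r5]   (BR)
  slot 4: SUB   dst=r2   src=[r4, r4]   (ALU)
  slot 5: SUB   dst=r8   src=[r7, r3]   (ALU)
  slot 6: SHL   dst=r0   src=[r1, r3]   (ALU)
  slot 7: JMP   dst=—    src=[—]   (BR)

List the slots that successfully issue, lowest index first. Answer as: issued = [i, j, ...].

issued = [0, 1, 3]

[0] ALU needs rd=2 wr=1: ok; after: ALU=2 MUL=2 MEM=1 BR=1, R=2, W=3
[1] MEM needs rd=1 wr=1: ok; after: ALU=2 MUL=2 MEM=0 BR=1, R=1, W=2
[2] MUL needs rd=2 wr=1: RD_PORT; after: ALU=2 MUL=2 MEM=0 BR=1, R=1, W=2
[3] BR needs rd=1 wr=0: ok; after: ALU=2 MUL=2 MEM=0 BR=0, R=0, W=2
[4] ALU needs rd=1 wr=1: RD_PORT; after: ALU=2 MUL=2 MEM=0 BR=0, R=0, W=2
[5] ALU needs rd=2 wr=1: RD_PORT; after: ALU=2 MUL=2 MEM=0 BR=0, R=0, W=2
[6] ALU needs rd=2 wr=1: RD_PORT; after: ALU=2 MUL=2 MEM=0 BR=0, R=0, W=2
[7] BR needs rd=0 wr=0: FU; after: ALU=2 MUL=2 MEM=0 BR=0, R=0, W=2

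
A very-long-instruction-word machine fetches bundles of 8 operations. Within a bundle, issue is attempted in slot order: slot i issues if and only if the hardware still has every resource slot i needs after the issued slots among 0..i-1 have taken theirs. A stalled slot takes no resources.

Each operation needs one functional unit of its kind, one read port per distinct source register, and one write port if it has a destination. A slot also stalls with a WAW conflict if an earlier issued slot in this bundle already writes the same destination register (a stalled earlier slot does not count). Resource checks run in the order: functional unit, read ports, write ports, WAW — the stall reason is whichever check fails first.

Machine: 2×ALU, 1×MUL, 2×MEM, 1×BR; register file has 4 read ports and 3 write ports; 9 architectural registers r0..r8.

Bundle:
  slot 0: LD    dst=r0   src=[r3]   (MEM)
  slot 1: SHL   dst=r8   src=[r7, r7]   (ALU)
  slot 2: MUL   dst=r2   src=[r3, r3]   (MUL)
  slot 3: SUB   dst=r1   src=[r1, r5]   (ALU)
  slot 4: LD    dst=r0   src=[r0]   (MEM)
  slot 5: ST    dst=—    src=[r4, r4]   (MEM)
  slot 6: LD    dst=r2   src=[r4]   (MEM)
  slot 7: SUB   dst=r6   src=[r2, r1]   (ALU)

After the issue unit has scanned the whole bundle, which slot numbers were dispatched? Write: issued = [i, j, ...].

issued = [0, 1, 2, 5]

#0 MEM src=r3 dispatched  <A:2 Mu:1 Ld:1 B:1 rd:3 wr:2>
#1 ALU src=r7,r7 dispatched  <A:1 Mu:1 Ld:1 B:1 rd:2 wr:1>
#2 MUL src=r3,r3 dispatched  <A:1 Mu:0 Ld:1 B:1 rd:1 wr:0>
#3 ALU src=r1,r5 held:RD_PORT  <A:1 Mu:0 Ld:1 B:1 rd:1 wr:0>
#4 MEM src=r0 held:WR_PORT  <A:1 Mu:0 Ld:1 B:1 rd:1 wr:0>
#5 MEM src=r4,r4 dispatched  <A:1 Mu:0 Ld:0 B:1 rd:0 wr:0>
#6 MEM src=r4 held:FU  <A:1 Mu:0 Ld:0 B:1 rd:0 wr:0>
#7 ALU src=r2,r1 held:RD_PORT  <A:1 Mu:0 Ld:0 B:1 rd:0 wr:0>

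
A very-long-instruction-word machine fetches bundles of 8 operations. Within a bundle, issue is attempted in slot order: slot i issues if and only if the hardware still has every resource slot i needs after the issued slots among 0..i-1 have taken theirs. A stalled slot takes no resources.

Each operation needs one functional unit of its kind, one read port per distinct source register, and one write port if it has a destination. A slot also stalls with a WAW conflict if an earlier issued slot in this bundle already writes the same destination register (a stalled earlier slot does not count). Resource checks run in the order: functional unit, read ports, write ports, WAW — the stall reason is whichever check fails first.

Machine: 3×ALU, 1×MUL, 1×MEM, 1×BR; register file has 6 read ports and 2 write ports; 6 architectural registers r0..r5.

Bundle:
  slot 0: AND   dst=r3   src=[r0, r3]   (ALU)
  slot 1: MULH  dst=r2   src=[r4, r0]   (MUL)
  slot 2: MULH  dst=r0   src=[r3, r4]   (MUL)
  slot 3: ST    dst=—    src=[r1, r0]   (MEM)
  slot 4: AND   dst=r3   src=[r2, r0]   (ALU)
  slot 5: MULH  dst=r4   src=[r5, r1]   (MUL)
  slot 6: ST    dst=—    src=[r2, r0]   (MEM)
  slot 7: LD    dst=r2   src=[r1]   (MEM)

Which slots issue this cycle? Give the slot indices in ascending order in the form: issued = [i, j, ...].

issued = [0, 1, 3]

  0. ALU→r3 ⇒ go  {2A/1Mu/1Ld/1B | 4r 1w}
  1. MUL→r2 ⇒ go  {2A/0Mu/1Ld/1B | 2r 0w}
  2. MUL→r0 ⇒ no(FU)  {2A/0Mu/1Ld/1B | 2r 0w}
  3. MEM ⇒ go  {2A/0Mu/0Ld/1B | 0r 0w}
  4. ALU→r3 ⇒ no(RD_PORT)  {2A/0Mu/0Ld/1B | 0r 0w}
  5. MUL→r4 ⇒ no(FU)  {2A/0Mu/0Ld/1B | 0r 0w}
  6. MEM ⇒ no(FU)  {2A/0Mu/0Ld/1B | 0r 0w}
  7. MEM→r2 ⇒ no(FU)  {2A/0Mu/0Ld/1B | 0r 0w}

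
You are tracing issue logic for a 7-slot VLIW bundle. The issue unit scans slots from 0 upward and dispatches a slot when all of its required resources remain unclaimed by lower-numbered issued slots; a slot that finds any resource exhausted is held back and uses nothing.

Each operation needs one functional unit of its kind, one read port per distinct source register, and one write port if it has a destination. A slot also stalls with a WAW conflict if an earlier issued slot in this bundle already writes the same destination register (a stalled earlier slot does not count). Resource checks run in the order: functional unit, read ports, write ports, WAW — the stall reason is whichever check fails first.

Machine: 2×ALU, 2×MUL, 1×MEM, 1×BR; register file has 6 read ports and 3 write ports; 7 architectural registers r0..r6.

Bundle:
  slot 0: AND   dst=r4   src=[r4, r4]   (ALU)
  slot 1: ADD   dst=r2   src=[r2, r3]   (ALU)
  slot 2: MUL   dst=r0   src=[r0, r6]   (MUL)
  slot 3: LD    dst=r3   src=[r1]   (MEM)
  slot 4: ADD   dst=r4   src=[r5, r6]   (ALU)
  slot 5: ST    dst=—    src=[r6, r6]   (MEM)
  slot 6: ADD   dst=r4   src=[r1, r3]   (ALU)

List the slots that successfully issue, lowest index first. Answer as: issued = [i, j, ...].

  0. ALU→r4 ⇒ go  {1A/2Mu/1Ld/1B | 5r 2w}
  1. ALU→r2 ⇒ go  {0A/2Mu/1Ld/1B | 3r 1w}
  2. MUL→r0 ⇒ go  {0A/1Mu/1Ld/1B | 1r 0w}
  3. MEM→r3 ⇒ no(WR_PORT)  {0A/1Mu/1Ld/1B | 1r 0w}
  4. ALU→r4 ⇒ no(FU)  {0A/1Mu/1Ld/1B | 1r 0w}
  5. MEM ⇒ go  {0A/1Mu/0Ld/1B | 0r 0w}
  6. ALU→r4 ⇒ no(FU)  {0A/1Mu/0Ld/1B | 0r 0w}

issued = [0, 1, 2, 5]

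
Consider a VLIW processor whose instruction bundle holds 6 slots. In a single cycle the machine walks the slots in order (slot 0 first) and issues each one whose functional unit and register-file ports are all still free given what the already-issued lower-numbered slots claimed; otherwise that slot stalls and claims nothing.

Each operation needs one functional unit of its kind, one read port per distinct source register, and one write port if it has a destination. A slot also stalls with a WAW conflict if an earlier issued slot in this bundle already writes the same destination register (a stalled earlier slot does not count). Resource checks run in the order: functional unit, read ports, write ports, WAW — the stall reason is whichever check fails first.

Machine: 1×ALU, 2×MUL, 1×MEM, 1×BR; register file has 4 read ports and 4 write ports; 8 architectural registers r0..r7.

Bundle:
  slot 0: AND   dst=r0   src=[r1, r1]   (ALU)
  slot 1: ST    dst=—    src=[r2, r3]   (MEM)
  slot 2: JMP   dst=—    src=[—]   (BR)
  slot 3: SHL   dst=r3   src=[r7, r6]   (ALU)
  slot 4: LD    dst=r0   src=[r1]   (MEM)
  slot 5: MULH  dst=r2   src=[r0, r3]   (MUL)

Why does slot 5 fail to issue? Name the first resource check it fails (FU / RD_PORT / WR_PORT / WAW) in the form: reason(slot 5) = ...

reason(slot 5) = RD_PORT

[0] ALU needs rd=1 wr=1: ok; after: ALU=0 MUL=2 MEM=1 BR=1, R=3, W=3
[1] MEM needs rd=2 wr=0: ok; after: ALU=0 MUL=2 MEM=0 BR=1, R=1, W=3
[2] BR needs rd=0 wr=0: ok; after: ALU=0 MUL=2 MEM=0 BR=0, R=1, W=3
[3] ALU needs rd=2 wr=1: FU; after: ALU=0 MUL=2 MEM=0 BR=0, R=1, W=3
[4] MEM needs rd=1 wr=1: FU; after: ALU=0 MUL=2 MEM=0 BR=0, R=1, W=3
[5] MUL needs rd=2 wr=1: RD_PORT; after: ALU=0 MUL=2 MEM=0 BR=0, R=1, W=3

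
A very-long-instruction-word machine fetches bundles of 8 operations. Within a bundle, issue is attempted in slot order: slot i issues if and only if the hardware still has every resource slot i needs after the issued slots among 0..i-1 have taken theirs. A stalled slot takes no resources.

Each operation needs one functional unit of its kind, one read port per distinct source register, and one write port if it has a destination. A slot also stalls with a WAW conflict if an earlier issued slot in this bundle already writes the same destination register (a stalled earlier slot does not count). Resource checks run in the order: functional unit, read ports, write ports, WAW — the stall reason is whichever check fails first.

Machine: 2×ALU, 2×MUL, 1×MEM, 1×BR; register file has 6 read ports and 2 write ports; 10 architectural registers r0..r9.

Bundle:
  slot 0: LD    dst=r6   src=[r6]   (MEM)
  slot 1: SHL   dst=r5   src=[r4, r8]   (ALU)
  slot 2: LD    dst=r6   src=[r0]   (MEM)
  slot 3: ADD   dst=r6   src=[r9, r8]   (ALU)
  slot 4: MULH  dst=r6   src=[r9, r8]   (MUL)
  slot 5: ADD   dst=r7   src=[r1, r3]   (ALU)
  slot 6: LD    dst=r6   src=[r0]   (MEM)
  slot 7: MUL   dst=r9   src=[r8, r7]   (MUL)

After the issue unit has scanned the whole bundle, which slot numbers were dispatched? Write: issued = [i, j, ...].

slot 0 (MEM): ISSUE — free A2,Mu2,Ld0,B1 rp5 wp1
slot 1 (ALU): ISSUE — free A1,Mu2,Ld0,B1 rp3 wp0
slot 2 (MEM): stall FU — free A1,Mu2,Ld0,B1 rp3 wp0
slot 3 (ALU): stall WR_PORT — free A1,Mu2,Ld0,B1 rp3 wp0
slot 4 (MUL): stall WR_PORT — free A1,Mu2,Ld0,B1 rp3 wp0
slot 5 (ALU): stall WR_PORT — free A1,Mu2,Ld0,B1 rp3 wp0
slot 6 (MEM): stall FU — free A1,Mu2,Ld0,B1 rp3 wp0
slot 7 (MUL): stall WR_PORT — free A1,Mu2,Ld0,B1 rp3 wp0

issued = [0, 1]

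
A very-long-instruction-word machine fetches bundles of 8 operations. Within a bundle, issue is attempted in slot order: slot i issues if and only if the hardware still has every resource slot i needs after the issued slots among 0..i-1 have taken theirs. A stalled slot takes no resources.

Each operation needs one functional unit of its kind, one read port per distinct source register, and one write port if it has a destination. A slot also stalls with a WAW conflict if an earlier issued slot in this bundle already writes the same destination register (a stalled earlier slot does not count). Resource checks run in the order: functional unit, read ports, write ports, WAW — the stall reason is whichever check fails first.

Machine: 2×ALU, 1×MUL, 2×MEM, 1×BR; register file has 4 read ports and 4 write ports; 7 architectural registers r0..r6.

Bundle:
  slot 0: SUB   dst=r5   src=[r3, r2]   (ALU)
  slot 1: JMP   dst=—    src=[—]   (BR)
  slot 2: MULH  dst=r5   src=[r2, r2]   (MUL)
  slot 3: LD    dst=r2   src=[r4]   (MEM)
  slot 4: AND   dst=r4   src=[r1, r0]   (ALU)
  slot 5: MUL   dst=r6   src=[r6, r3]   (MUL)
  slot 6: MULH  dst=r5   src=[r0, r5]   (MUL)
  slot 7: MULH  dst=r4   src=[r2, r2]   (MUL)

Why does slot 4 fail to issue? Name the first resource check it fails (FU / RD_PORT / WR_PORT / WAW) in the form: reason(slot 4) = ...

  0. ALU→r5 ⇒ go  {1A/1Mu/2Ld/1B | 2r 3w}
  1. BR ⇒ go  {1A/1Mu/2Ld/0B | 2r 3w}
  2. MUL→r5 ⇒ no(WAW)  {1A/1Mu/2Ld/0B | 2r 3w}
  3. MEM→r2 ⇒ go  {1A/1Mu/1Ld/0B | 1r 2w}
  4. ALU→r4 ⇒ no(RD_PORT)  {1A/1Mu/1Ld/0B | 1r 2w}
  5. MUL→r6 ⇒ no(RD_PORT)  {1A/1Mu/1Ld/0B | 1r 2w}
  6. MUL→r5 ⇒ no(RD_PORT)  {1A/1Mu/1Ld/0B | 1r 2w}
  7. MUL→r4 ⇒ go  {1A/0Mu/1Ld/0B | 0r 1w}

reason(slot 4) = RD_PORT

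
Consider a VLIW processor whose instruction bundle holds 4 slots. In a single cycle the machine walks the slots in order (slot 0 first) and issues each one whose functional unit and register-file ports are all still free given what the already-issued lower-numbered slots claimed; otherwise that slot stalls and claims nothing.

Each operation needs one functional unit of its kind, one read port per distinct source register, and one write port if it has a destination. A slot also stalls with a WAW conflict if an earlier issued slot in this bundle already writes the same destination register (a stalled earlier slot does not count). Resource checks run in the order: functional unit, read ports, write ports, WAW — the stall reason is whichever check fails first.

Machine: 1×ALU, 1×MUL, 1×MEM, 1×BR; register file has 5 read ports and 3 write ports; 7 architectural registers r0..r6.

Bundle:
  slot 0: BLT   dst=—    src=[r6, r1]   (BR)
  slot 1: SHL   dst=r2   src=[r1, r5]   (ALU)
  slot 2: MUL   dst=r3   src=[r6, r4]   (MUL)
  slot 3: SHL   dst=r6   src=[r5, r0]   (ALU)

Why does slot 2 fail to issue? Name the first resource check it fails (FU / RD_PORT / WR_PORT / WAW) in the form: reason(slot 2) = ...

reason(slot 2) = RD_PORT

#0 BR src=r6,r1 dispatched  <A:1 Mu:1 Ld:1 B:0 rd:3 wr:3>
#1 ALU src=r1,r5 dispatched  <A:0 Mu:1 Ld:1 B:0 rd:1 wr:2>
#2 MUL src=r6,r4 held:RD_PORT  <A:0 Mu:1 Ld:1 B:0 rd:1 wr:2>
#3 ALU src=r5,r0 held:FU  <A:0 Mu:1 Ld:1 B:0 rd:1 wr:2>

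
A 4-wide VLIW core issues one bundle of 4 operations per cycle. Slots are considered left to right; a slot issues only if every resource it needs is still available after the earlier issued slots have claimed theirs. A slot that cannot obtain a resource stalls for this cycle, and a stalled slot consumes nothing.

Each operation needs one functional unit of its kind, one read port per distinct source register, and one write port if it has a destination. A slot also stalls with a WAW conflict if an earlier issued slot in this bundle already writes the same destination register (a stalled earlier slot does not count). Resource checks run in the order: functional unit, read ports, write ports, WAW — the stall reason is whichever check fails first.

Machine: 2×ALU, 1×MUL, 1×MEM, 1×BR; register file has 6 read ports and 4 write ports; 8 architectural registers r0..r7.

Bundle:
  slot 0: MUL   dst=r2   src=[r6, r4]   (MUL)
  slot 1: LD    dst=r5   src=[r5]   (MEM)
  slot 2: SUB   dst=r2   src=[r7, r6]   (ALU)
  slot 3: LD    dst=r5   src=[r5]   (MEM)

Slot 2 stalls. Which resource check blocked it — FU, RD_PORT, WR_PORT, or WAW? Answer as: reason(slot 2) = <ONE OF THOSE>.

(0) want 1×MUL +2rd +1wr — yes → AL2|MU0|ME1|BR1|rd4|wr3
(1) want 1×MEM +1rd +1wr — yes → AL2|MU0|ME0|BR1|rd3|wr2
(2) want 1×ALU +2rd +1wr — WAW → AL2|MU0|ME0|BR1|rd3|wr2
(3) want 1×MEM +1rd +1wr — FU → AL2|MU0|ME0|BR1|rd3|wr2

reason(slot 2) = WAW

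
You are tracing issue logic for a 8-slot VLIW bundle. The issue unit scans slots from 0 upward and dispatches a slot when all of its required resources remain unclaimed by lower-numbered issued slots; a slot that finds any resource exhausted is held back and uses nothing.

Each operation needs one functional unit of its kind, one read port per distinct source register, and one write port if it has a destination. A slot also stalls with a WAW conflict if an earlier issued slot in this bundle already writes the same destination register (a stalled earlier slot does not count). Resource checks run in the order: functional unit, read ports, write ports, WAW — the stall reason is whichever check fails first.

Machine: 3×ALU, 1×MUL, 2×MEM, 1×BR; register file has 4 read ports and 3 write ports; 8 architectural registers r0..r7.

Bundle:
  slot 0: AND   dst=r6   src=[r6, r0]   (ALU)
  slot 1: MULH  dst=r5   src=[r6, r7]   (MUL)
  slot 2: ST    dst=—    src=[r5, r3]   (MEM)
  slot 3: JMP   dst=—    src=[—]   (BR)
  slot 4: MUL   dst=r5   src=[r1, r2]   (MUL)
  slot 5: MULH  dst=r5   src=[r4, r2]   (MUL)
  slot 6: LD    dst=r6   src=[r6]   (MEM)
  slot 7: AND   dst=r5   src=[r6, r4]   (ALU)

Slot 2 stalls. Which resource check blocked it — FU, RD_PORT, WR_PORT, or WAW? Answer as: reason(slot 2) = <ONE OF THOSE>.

  0. ALU→r6 ⇒ go  {2A/1Mu/2Ld/1B | 2r 2w}
  1. MUL→r5 ⇒ go  {2A/0Mu/2Ld/1B | 0r 1w}
  2. MEM ⇒ no(RD_PORT)  {2A/0Mu/2Ld/1B | 0r 1w}
  3. BR ⇒ go  {2A/0Mu/2Ld/0B | 0r 1w}
  4. MUL→r5 ⇒ no(FU)  {2A/0Mu/2Ld/0B | 0r 1w}
  5. MUL→r5 ⇒ no(FU)  {2A/0Mu/2Ld/0B | 0r 1w}
  6. MEM→r6 ⇒ no(RD_PORT)  {2A/0Mu/2Ld/0B | 0r 1w}
  7. ALU→r5 ⇒ no(RD_PORT)  {2A/0Mu/2Ld/0B | 0r 1w}

reason(slot 2) = RD_PORT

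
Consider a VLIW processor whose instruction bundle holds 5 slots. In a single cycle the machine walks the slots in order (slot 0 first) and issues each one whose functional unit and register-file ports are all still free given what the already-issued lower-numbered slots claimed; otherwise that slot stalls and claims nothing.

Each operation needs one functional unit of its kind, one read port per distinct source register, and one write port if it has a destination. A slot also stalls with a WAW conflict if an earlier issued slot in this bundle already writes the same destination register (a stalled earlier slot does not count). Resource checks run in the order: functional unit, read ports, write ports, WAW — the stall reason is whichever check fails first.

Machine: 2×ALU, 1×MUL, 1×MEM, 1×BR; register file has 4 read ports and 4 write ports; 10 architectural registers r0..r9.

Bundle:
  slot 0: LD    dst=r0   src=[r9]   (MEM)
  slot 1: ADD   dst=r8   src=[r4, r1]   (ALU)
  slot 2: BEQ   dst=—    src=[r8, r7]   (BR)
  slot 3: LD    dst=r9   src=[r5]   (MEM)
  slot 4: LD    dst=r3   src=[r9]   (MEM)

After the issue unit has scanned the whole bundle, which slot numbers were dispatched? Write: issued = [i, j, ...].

#0 MEM src=r9 dispatched  <A:2 Mu:1 Ld:0 B:1 rd:3 wr:3>
#1 ALU src=r4,r1 dispatched  <A:1 Mu:1 Ld:0 B:1 rd:1 wr:2>
#2 BR src=r8,r7 held:RD_PORT  <A:1 Mu:1 Ld:0 B:1 rd:1 wr:2>
#3 MEM src=r5 held:FU  <A:1 Mu:1 Ld:0 B:1 rd:1 wr:2>
#4 MEM src=r9 held:FU  <A:1 Mu:1 Ld:0 B:1 rd:1 wr:2>

issued = [0, 1]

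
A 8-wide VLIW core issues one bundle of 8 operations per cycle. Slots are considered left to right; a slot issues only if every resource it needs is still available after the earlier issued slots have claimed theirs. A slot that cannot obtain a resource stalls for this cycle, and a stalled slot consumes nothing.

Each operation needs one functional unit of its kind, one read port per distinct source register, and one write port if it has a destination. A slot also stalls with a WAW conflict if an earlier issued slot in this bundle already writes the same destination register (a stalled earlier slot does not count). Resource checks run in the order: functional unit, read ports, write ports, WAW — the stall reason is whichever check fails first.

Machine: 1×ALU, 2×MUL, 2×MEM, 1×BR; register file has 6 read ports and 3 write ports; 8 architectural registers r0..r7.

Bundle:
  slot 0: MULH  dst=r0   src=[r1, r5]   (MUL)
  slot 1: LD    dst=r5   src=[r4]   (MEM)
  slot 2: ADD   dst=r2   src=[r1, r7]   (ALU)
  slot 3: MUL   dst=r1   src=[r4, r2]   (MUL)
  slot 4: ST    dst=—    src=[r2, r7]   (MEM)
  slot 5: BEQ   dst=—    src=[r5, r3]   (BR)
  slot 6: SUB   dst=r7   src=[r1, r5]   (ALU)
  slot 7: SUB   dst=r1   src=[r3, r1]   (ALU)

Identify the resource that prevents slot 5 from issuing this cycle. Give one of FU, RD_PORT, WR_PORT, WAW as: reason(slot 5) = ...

[0] MUL needs rd=2 wr=1: ok; after: ALU=1 MUL=1 MEM=2 BR=1, R=4, W=2
[1] MEM needs rd=1 wr=1: ok; after: ALU=1 MUL=1 MEM=1 BR=1, R=3, W=1
[2] ALU needs rd=2 wr=1: ok; after: ALU=0 MUL=1 MEM=1 BR=1, R=1, W=0
[3] MUL needs rd=2 wr=1: RD_PORT; after: ALU=0 MUL=1 MEM=1 BR=1, R=1, W=0
[4] MEM needs rd=2 wr=0: RD_PORT; after: ALU=0 MUL=1 MEM=1 BR=1, R=1, W=0
[5] BR needs rd=2 wr=0: RD_PORT; after: ALU=0 MUL=1 MEM=1 BR=1, R=1, W=0
[6] ALU needs rd=2 wr=1: FU; after: ALU=0 MUL=1 MEM=1 BR=1, R=1, W=0
[7] ALU needs rd=2 wr=1: FU; after: ALU=0 MUL=1 MEM=1 BR=1, R=1, W=0

reason(slot 5) = RD_PORT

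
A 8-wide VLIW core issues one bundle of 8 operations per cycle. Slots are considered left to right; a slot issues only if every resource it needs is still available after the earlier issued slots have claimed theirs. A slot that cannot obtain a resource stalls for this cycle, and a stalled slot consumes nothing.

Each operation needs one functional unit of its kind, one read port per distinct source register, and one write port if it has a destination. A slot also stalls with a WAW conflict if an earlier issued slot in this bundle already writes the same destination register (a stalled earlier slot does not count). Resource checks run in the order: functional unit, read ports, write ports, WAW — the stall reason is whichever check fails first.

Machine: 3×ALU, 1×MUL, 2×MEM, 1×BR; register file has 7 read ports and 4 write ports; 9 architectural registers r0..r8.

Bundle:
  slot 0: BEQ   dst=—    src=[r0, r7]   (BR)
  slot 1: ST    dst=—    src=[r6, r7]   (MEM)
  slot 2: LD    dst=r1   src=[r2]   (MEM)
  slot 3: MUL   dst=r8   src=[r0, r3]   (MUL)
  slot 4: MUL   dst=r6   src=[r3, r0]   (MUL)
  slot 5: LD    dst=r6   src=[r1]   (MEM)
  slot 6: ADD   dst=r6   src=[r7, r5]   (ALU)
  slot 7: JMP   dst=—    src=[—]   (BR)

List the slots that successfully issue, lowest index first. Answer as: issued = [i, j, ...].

issued = [0, 1, 2, 3]

#0 BR src=r0,r7 dispatched  <A:3 Mu:1 Ld:2 B:0 rd:5 wr:4>
#1 MEM src=r6,r7 dispatched  <A:3 Mu:1 Ld:1 B:0 rd:3 wr:4>
#2 MEM src=r2 dispatched  <A:3 Mu:1 Ld:0 B:0 rd:2 wr:3>
#3 MUL src=r0,r3 dispatched  <A:3 Mu:0 Ld:0 B:0 rd:0 wr:2>
#4 MUL src=r3,r0 held:FU  <A:3 Mu:0 Ld:0 B:0 rd:0 wr:2>
#5 MEM src=r1 held:FU  <A:3 Mu:0 Ld:0 B:0 rd:0 wr:2>
#6 ALU src=r7,r5 held:RD_PORT  <A:3 Mu:0 Ld:0 B:0 rd:0 wr:2>
#7 BR src=- held:FU  <A:3 Mu:0 Ld:0 B:0 rd:0 wr:2>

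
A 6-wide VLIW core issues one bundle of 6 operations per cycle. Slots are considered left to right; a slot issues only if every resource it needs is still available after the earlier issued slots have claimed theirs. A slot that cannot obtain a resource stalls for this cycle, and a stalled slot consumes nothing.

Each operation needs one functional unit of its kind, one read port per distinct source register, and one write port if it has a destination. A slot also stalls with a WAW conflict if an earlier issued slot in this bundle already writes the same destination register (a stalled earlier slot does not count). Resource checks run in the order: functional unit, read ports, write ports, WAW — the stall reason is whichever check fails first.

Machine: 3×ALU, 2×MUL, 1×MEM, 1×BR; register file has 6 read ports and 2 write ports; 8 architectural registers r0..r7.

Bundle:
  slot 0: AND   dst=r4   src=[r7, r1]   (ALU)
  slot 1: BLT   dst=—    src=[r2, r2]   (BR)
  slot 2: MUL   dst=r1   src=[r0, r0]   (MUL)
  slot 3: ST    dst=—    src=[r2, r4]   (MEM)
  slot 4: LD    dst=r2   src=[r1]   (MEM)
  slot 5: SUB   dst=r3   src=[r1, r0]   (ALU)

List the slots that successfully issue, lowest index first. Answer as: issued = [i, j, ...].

#0 ALU src=r7,r1 dispatched  <A:2 Mu:2 Ld:1 B:1 rd:4 wr:1>
#1 BR src=r2,r2 dispatched  <A:2 Mu:2 Ld:1 B:0 rd:3 wr:1>
#2 MUL src=r0,r0 dispatched  <A:2 Mu:1 Ld:1 B:0 rd:2 wr:0>
#3 MEM src=r2,r4 dispatched  <A:2 Mu:1 Ld:0 B:0 rd:0 wr:0>
#4 MEM src=r1 held:FU  <A:2 Mu:1 Ld:0 B:0 rd:0 wr:0>
#5 ALU src=r1,r0 held:RD_PORT  <A:2 Mu:1 Ld:0 B:0 rd:0 wr:0>

issued = [0, 1, 2, 3]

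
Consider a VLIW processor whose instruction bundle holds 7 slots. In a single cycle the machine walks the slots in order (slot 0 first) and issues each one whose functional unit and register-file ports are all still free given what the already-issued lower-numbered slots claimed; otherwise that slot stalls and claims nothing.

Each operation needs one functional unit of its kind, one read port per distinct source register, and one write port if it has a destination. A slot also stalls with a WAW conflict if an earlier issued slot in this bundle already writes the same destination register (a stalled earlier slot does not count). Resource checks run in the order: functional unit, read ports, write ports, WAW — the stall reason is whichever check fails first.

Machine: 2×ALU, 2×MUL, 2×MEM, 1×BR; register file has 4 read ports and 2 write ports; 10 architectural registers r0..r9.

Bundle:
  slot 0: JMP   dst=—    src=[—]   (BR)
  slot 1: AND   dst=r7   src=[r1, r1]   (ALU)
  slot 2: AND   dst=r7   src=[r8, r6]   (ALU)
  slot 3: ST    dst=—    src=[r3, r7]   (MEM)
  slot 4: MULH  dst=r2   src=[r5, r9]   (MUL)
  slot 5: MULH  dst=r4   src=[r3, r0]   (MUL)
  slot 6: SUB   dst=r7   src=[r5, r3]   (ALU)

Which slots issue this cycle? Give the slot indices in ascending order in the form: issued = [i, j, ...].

issued = [0, 1, 3]

slot 0 (BR): ISSUE — free A2,Mu2,Ld2,B0 rp4 wp2
slot 1 (ALU): ISSUE — free A1,Mu2,Ld2,B0 rp3 wp1
slot 2 (ALU): stall WAW — free A1,Mu2,Ld2,B0 rp3 wp1
slot 3 (MEM): ISSUE — free A1,Mu2,Ld1,B0 rp1 wp1
slot 4 (MUL): stall RD_PORT — free A1,Mu2,Ld1,B0 rp1 wp1
slot 5 (MUL): stall RD_PORT — free A1,Mu2,Ld1,B0 rp1 wp1
slot 6 (ALU): stall RD_PORT — free A1,Mu2,Ld1,B0 rp1 wp1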